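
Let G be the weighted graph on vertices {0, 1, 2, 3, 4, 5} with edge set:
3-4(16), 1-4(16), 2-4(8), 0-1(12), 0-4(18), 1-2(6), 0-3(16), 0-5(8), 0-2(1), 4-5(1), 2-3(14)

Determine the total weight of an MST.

Kruskal's algorithm — process edges by increasing weight (ties by edge label):
0-2 (1): add — endpoints in different components.
4-5 (1): add — endpoints in different components.
1-2 (6): add — endpoints in different components.
0-5 (8): add — endpoints in different components.
2-4 (8): skip — 2 and 4 already connected.
0-1 (12): skip — 0 and 1 already connected.
2-3 (14): add — endpoints in different components.
MST edges: 0-2, 4-5, 1-2, 0-5, 2-3; total weight 1+1+6+8+14 = 30.

30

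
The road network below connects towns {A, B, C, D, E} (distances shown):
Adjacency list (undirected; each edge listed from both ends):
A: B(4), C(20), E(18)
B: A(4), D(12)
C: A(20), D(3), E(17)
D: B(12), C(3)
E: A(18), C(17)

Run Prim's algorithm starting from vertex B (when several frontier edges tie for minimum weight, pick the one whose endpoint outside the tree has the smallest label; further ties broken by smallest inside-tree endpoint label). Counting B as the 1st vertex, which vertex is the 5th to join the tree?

Grow the tree from B using Prim:
Step 1: frontier [A-B 4, B-D 12] → take A-B (4); add A.
Step 2: frontier [A-E 18, A-C 20, B-D 12] → take B-D (12); add D.
Step 3: frontier [A-E 18, A-C 20, C-D 3] → take C-D (3); add C.
Step 4: frontier [A-E 18, C-E 17] → take C-E (17); add E.
Vertex order: B, A, D, C, E. The 5th vertex is E.

E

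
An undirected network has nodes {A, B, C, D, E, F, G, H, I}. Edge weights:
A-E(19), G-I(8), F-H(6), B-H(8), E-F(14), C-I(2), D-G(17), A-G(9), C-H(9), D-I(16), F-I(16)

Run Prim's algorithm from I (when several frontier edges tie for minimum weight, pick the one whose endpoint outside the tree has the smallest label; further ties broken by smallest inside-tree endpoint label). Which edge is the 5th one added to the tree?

Prim, starting at I.
Step 1: cheapest edge leaving the tree is C-I (2); add C.
Step 2: cheapest edge leaving the tree is G-I (8); add G.
Step 3: cheapest edge leaving the tree is A-G (9); add A.
Step 4: cheapest edge leaving the tree is C-H (9); add H.
Step 5: cheapest edge leaving the tree is F-H (6); add F.
Step 6: cheapest edge leaving the tree is B-H (8); add B.
Step 7: cheapest edge leaving the tree is E-F (14); add E.
Step 8: cheapest edge leaving the tree is D-I (16); add D.
The 5th edge added is F-H.

F-H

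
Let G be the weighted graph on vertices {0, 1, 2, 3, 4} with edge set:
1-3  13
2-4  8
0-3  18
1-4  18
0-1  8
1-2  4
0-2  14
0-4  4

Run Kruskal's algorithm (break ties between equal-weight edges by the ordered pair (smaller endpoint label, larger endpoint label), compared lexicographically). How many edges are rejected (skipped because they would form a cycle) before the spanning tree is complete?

1

Sort edges by weight, then run Kruskal:
0-4 (4): add. Components now {0,4} {1} {2} {3}
1-2 (4): add. Components now {0,4} {1,2} {3}
0-1 (8): add. Components now {0,1,2,4} {3}
2-4 (8): skip — 2 and 4 already connected.
1-3 (13): add. Components now {0,1,2,3,4}
Edges rejected before the tree was complete: 1.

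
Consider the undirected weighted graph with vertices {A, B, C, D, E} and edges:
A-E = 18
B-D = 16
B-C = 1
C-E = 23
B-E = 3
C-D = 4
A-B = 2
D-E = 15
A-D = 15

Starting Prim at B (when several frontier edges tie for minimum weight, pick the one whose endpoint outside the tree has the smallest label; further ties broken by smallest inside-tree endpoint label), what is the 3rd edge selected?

Prim's algorithm from B:
Step 1: frontier [B-C 1, A-B 2, B-E 3, B-D 16] → take B-C (1); add C.
Step 2: frontier [A-B 2, B-E 3, B-D 16, C-D 4, C-E 23] → take A-B (2); add A.
Step 3: frontier [A-D 15, A-E 18, B-E 3, B-D 16, C-D 4, C-E 23] → take B-E (3); add E.
Step 4: frontier [A-D 15, B-D 16, C-D 4, D-E 15] → take C-D (4); add D.
The 3rd edge added is B-E.

B-E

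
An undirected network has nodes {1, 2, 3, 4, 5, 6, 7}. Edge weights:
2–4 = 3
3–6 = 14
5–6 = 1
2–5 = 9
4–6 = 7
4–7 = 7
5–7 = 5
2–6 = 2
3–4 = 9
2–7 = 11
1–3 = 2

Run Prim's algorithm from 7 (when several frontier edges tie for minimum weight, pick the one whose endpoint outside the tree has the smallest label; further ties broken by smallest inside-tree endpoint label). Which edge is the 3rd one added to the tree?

Grow the tree from 7 using Prim:
Step 1: cheapest edge leaving the tree is 5–7 (5); add 5.
Step 2: cheapest edge leaving the tree is 5–6 (1); add 6.
Step 3: cheapest edge leaving the tree is 2–6 (2); add 2.
Step 4: cheapest edge leaving the tree is 2–4 (3); add 4.
Step 5: cheapest edge leaving the tree is 3–4 (9); add 3.
Step 6: cheapest edge leaving the tree is 1–3 (2); add 1.
The 3rd edge added is 2–6.

2-6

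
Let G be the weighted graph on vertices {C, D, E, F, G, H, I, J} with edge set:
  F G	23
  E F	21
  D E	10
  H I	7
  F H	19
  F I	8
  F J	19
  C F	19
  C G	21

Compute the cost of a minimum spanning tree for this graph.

105

Prim's algorithm from G:
Step 1: frontier [C G 21, F G 23] → take C G (21); add C.
Step 2: frontier [C F 19, F G 23] → take C F (19); add F.
Step 3: frontier [F I 8, F H 19, F J 19, E F 21] → take F I (8); add I.
Step 4: frontier [F H 19, F J 19, E F 21, H I 7] → take H I (7); add H.
Step 5: frontier [F J 19, E F 21] → take F J (19); add J.
Step 6: frontier [E F 21] → take E F (21); add E.
Step 7: frontier [D E 10] → take D E (10); add D.
MST edges: C G, C F, F I, H I, F J, E F, D E; total weight 21+19+8+7+19+21+10 = 105.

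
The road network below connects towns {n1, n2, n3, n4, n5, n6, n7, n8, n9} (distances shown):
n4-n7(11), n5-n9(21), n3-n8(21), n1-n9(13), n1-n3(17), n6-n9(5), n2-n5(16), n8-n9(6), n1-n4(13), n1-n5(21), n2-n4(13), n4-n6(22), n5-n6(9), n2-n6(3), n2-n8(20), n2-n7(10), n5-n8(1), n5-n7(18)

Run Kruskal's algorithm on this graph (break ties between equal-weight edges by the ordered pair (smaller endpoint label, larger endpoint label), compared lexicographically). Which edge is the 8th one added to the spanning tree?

Sort edges by weight, then run Kruskal:
n5-n8 (1): add — endpoints in different components.
n2-n6 (3): add — endpoints in different components.
n6-n9 (5): add — endpoints in different components.
n8-n9 (6): add — endpoints in different components.
n5-n6 (9): skip — n5 and n6 already connected.
n2-n7 (10): add — endpoints in different components.
n4-n7 (11): add — endpoints in different components.
n1-n4 (13): add — endpoints in different components.
n1-n9 (13): skip — n9 and n1 already connected.
n2-n4 (13): skip — n2 and n4 already connected.
n2-n5 (16): skip — n2 and n5 already connected.
n1-n3 (17): add — endpoints in different components.
The 8th edge added is n1-n3.

n1-n3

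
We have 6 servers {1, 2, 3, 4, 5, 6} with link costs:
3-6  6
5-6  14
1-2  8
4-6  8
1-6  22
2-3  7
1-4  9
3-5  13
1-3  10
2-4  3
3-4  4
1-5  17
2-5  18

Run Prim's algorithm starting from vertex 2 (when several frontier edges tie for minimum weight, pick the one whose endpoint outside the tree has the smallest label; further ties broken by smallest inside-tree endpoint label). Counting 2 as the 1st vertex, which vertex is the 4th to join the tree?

6

Grow the tree from 2 using Prim:
Step 1: cheapest edge leaving the tree is 2-4 (3); add 4.
Step 2: cheapest edge leaving the tree is 3-4 (4); add 3.
Step 3: cheapest edge leaving the tree is 3-6 (6); add 6.
Step 4: cheapest edge leaving the tree is 1-2 (8); add 1.
Step 5: cheapest edge leaving the tree is 3-5 (13); add 5.
Vertex order: 2, 4, 3, 6, 1, 5. The 4th vertex is 6.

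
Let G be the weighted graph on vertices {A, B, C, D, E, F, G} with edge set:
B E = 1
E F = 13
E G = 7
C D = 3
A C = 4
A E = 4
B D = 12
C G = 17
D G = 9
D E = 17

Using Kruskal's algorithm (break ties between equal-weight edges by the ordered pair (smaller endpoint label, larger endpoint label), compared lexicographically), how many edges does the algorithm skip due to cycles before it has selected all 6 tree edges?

2

Kruskal's algorithm — process edges by increasing weight (ties by edge label):
B E (1): add. Components now {A} {B,E} {C} {D} {F} {G}
C D (3): add. Components now {A} {B,E} {C,D} {F} {G}
A C (4): add. Components now {A,C,D} {B,E} {F} {G}
A E (4): add. Components now {A,B,C,D,E} {F} {G}
E G (7): add. Components now {A,B,C,D,E,G} {F}
D G (9): skip — D and G already connected.
B D (12): skip — B and D already connected.
E F (13): add. Components now {A,B,C,D,E,F,G}
Edges rejected before the tree was complete: 2.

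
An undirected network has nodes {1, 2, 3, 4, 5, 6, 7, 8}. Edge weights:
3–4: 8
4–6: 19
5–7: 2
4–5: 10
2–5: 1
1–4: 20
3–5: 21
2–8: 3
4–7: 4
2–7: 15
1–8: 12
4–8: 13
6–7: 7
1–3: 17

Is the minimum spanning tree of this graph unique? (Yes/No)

Yes

Kruskal: consider edges lightest-first.
2–5 (1): add — endpoints in different components.
5–7 (2): add — endpoints in different components.
2–8 (3): add — endpoints in different components.
4–7 (4): add — endpoints in different components.
6–7 (7): add — endpoints in different components.
3–4 (8): add — endpoints in different components.
4–5 (10): skip — 4 and 5 already connected.
1–8 (12): add — endpoints in different components.
Every non-tree edge has weight strictly greater than the heaviest edge on the tree path between its endpoints, so the MST is unique.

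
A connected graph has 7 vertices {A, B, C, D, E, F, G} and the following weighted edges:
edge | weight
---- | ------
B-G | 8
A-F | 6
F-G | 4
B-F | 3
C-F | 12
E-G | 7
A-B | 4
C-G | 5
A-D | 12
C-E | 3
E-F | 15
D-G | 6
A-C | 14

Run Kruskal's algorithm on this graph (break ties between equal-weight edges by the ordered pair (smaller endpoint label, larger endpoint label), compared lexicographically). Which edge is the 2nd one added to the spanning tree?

C-E

Kruskal's algorithm — process edges by increasing weight (ties by edge label):
B-F (3): add. Components now {A} {B,F} {C} {D} {E} {G}
C-E (3): add. Components now {A} {B,F} {C,E} {D} {G}
A-B (4): add. Components now {A,B,F} {C,E} {D} {G}
F-G (4): add. Components now {A,B,F,G} {C,E} {D}
C-G (5): add. Components now {A,B,C,E,F,G} {D}
A-F (6): skip — A and F already connected.
D-G (6): add. Components now {A,B,C,D,E,F,G}
The 2nd edge added is C-E.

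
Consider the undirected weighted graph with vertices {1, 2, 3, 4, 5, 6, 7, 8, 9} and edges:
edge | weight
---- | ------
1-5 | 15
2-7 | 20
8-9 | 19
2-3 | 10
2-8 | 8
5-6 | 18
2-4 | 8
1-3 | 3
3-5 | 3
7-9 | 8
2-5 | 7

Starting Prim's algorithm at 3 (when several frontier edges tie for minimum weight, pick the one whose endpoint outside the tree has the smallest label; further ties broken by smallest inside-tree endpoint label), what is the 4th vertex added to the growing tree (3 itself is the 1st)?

2

Prim, starting at 3.
Step 1: frontier [1-3 3, 3-5 3, 2-3 10] → take 1-3 (3); add 1.
Step 2: frontier [1-5 15, 3-5 3, 2-3 10] → take 3-5 (3); add 5.
Step 3: frontier [2-3 10, 2-5 7, 5-6 18] → take 2-5 (7); add 2.
Step 4: frontier [2-4 8, 2-8 8, 2-7 20, 5-6 18] → take 2-4 (8); add 4.
Step 5: frontier [2-8 8, 2-7 20, 5-6 18] → take 2-8 (8); add 8.
Step 6: frontier [2-7 20, 5-6 18, 8-9 19] → take 5-6 (18); add 6.
Step 7: frontier [2-7 20, 8-9 19] → take 8-9 (19); add 9.
Step 8: frontier [2-7 20, 7-9 8] → take 7-9 (8); add 7.
Vertex order: 3, 1, 5, 2, 4, 8, 6, 9, 7. The 4th vertex is 2.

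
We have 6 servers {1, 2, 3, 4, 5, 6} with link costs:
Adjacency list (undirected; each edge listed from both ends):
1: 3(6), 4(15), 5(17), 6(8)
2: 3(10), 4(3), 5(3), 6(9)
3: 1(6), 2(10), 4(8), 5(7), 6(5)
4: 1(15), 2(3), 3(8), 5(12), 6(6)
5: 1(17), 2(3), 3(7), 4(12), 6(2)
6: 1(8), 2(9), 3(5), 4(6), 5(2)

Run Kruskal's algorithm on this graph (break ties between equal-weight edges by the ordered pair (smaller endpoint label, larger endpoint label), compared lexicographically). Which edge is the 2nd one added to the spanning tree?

2-4

Kruskal: consider edges lightest-first.
5 6 (2): add — endpoints in different components.
2 4 (3): add — endpoints in different components.
2 5 (3): add — endpoints in different components.
3 6 (5): add — endpoints in different components.
1 3 (6): add — endpoints in different components.
The 2nd edge added is 2 4.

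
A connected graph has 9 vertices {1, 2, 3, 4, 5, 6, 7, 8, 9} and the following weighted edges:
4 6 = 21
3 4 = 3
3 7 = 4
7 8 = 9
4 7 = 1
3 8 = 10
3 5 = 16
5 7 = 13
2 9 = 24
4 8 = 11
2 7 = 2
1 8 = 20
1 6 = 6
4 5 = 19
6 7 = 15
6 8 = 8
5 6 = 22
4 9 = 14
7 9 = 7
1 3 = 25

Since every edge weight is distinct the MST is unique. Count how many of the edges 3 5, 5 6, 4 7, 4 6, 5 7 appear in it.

Kruskal: consider edges lightest-first.
4 7 (1): add — endpoints in different components.
2 7 (2): add — endpoints in different components.
3 4 (3): add — endpoints in different components.
3 7 (4): skip — 3 and 7 already connected.
1 6 (6): add — endpoints in different components.
7 9 (7): add — endpoints in different components.
6 8 (8): add — endpoints in different components.
7 8 (9): add — endpoints in different components.
3 8 (10): skip — 3 and 8 already connected.
4 8 (11): skip — 4 and 8 already connected.
5 7 (13): add — endpoints in different components.
MST edge set: {4 7, 2 7, 3 4, 1 6, 7 9, 6 8, 7 8, 5 7}.
Of the listed edges, {4 7, 5 7} are in the MST → 2.

2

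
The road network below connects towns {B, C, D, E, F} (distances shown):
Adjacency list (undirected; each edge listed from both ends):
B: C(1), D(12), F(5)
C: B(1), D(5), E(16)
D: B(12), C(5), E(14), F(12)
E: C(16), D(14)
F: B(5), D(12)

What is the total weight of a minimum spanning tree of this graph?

25

Grow the tree from B using Prim:
Step 1: cheapest edge leaving the tree is B—C (1); add C.
Step 2: cheapest edge leaving the tree is C—D (5); add D.
Step 3: cheapest edge leaving the tree is B—F (5); add F.
Step 4: cheapest edge leaving the tree is D—E (14); add E.
MST edges: B—C, C—D, B—F, D—E; total weight 1+5+5+14 = 25.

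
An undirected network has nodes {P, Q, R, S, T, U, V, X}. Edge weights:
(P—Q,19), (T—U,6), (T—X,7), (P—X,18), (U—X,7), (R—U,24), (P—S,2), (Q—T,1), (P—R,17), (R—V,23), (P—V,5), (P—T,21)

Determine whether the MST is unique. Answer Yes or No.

Kruskal: consider edges lightest-first.
Q—T (1): add — endpoints in different components.
P—S (2): add — endpoints in different components.
P—V (5): add — endpoints in different components.
T—U (6): add — endpoints in different components.
T—X (7): add — endpoints in different components.
U—X (7): skip — X and U already connected.
P—R (17): add — endpoints in different components.
P—X (18): add — endpoints in different components.
Non-tree edge U—X has weight 7, equal to the heaviest edge on its tree cycle — swapping gives another MST of the same weight. Not unique.

No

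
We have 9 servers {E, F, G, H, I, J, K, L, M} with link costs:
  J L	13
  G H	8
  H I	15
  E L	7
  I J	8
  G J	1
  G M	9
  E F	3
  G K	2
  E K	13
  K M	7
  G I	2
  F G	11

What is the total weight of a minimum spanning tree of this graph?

Prim's algorithm from F:
Step 1: cheapest edge leaving the tree is E F (3); add E.
Step 2: cheapest edge leaving the tree is E L (7); add L.
Step 3: cheapest edge leaving the tree is F G (11); add G.
Step 4: cheapest edge leaving the tree is G J (1); add J.
Step 5: cheapest edge leaving the tree is G I (2); add I.
Step 6: cheapest edge leaving the tree is G K (2); add K.
Step 7: cheapest edge leaving the tree is K M (7); add M.
Step 8: cheapest edge leaving the tree is G H (8); add H.
MST edges: E F, E L, F G, G J, G I, G K, K M, G H; total weight 3+7+11+1+2+2+7+8 = 41.

41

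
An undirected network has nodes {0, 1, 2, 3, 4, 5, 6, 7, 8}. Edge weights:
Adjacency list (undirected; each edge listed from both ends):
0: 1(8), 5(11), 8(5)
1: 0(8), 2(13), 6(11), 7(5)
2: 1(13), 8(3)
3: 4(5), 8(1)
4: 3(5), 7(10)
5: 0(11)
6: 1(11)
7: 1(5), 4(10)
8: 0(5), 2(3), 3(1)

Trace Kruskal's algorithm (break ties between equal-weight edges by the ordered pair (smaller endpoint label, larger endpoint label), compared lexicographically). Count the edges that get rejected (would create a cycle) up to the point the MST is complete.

1

Sort edges by weight, then run Kruskal:
3—8 (1): add — endpoints in different components.
2—8 (3): add — endpoints in different components.
0—8 (5): add — endpoints in different components.
1—7 (5): add — endpoints in different components.
3—4 (5): add — endpoints in different components.
0—1 (8): add — endpoints in different components.
4—7 (10): skip — 4 and 7 already connected.
0—5 (11): add — endpoints in different components.
1—6 (11): add — endpoints in different components.
Edges rejected before the tree was complete: 1.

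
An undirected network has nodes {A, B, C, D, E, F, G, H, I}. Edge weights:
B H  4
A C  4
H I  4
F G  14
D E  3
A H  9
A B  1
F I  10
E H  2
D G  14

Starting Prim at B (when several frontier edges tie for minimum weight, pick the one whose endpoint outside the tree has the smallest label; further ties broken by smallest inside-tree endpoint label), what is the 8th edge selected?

Prim, starting at B.
Step 1: frontier [A B 1, B H 4] → take A B (1); add A.
Step 2: frontier [A C 4, A H 9, B H 4] → take A C (4); add C.
Step 3: frontier [A H 9, B H 4] → take B H (4); add H.
Step 4: frontier [E H 2, H I 4] → take E H (2); add E.
Step 5: frontier [D E 3, H I 4] → take D E (3); add D.
Step 6: frontier [D G 14, H I 4] → take H I (4); add I.
Step 7: frontier [D G 14, F I 10] → take F I (10); add F.
Step 8: frontier [D G 14, F G 14] → take D G (14); add G.
The 8th edge added is D G.

D-G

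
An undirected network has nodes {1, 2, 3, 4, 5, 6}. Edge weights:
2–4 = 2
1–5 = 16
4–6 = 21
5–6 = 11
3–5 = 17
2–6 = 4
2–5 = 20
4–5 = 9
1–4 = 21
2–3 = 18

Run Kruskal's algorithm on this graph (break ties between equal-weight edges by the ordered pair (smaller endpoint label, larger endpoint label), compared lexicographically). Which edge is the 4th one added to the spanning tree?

1-5

Kruskal: consider edges lightest-first.
2–4 (2): add — endpoints in different components.
2–6 (4): add — endpoints in different components.
4–5 (9): add — endpoints in different components.
5–6 (11): skip — 5 and 6 already connected.
1–5 (16): add — endpoints in different components.
3–5 (17): add — endpoints in different components.
The 4th edge added is 1–5.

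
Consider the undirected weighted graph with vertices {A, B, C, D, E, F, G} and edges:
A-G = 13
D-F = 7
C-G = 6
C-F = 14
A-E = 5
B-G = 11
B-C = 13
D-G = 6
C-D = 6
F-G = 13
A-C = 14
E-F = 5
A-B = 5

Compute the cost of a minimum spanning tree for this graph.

34

Kruskal's algorithm — process edges by increasing weight (ties by edge label):
A-B (5): add — endpoints in different components.
A-E (5): add — endpoints in different components.
E-F (5): add — endpoints in different components.
C-D (6): add — endpoints in different components.
C-G (6): add — endpoints in different components.
D-G (6): skip — D and G already connected.
D-F (7): add — endpoints in different components.
MST edges: A-B, A-E, E-F, C-D, C-G, D-F; total weight 5+5+5+6+6+7 = 34.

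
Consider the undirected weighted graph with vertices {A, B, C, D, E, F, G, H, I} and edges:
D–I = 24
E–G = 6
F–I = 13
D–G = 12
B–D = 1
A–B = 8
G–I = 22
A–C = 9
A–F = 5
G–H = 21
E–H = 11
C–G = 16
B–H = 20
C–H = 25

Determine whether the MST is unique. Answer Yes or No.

Yes

Kruskal's algorithm — process edges by increasing weight (ties by edge label):
B–D (1): add — endpoints in different components.
A–F (5): add — endpoints in different components.
E–G (6): add — endpoints in different components.
A–B (8): add — endpoints in different components.
A–C (9): add — endpoints in different components.
E–H (11): add — endpoints in different components.
D–G (12): add — endpoints in different components.
F–I (13): add — endpoints in different components.
Every non-tree edge has weight strictly greater than the heaviest edge on the tree path between its endpoints, so the MST is unique.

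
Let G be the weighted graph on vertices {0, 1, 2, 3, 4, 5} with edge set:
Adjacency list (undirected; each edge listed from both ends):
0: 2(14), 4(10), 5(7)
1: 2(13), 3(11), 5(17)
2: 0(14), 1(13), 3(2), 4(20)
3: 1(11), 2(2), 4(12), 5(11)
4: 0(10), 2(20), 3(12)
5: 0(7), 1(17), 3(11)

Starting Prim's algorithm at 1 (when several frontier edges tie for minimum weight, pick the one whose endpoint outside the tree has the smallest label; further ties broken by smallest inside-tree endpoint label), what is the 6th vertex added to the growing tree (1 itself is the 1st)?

Prim's algorithm from 1:
Step 1: frontier [1 3 11, 1 2 13, 1 5 17] → take 1 3 (11); add 3.
Step 2: frontier [1 2 13, 1 5 17, 2 3 2, 3 5 11, 3 4 12] → take 2 3 (2); add 2.
Step 3: frontier [1 5 17, 0 2 14, 2 4 20, 3 5 11, 3 4 12] → take 3 5 (11); add 5.
Step 4: frontier [0 2 14, 2 4 20, 3 4 12, 0 5 7] → take 0 5 (7); add 0.
Step 5: frontier [0 4 10, 2 4 20, 3 4 12] → take 0 4 (10); add 4.
Vertex order: 1, 3, 2, 5, 0, 4. The 6th vertex is 4.

4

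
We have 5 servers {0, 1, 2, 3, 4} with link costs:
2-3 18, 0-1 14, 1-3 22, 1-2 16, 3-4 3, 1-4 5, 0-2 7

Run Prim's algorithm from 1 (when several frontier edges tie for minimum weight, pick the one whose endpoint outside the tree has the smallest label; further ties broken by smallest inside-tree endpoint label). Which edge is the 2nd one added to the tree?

3-4

Prim's algorithm from 1:
Step 1: frontier [1-4 5, 0-1 14, 1-2 16, 1-3 22] → take 1-4 (5); add 4.
Step 2: frontier [0-1 14, 1-2 16, 1-3 22, 3-4 3] → take 3-4 (3); add 3.
Step 3: frontier [0-1 14, 1-2 16, 2-3 18] → take 0-1 (14); add 0.
Step 4: frontier [0-2 7, 1-2 16, 2-3 18] → take 0-2 (7); add 2.
The 2nd edge added is 3-4.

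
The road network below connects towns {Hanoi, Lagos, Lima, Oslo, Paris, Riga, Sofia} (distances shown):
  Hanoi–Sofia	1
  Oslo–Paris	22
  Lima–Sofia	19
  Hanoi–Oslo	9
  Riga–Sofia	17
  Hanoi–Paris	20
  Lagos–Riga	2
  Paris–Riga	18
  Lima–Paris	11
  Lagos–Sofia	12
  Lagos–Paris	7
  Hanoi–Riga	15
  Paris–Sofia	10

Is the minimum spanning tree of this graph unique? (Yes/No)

Kruskal: consider edges lightest-first.
Hanoi–Sofia (1): add. Components now {Lima} {Hanoi,Sofia} {Paris} {Riga} {Lagos} {Oslo}
Lagos–Riga (2): add. Components now {Lima} {Hanoi,Sofia} {Paris} {Lagos,Riga} {Oslo}
Lagos–Paris (7): add. Components now {Lima} {Hanoi,Sofia} {Lagos,Paris,Riga} {Oslo}
Hanoi–Oslo (9): add. Components now {Lima} {Hanoi,Oslo,Sofia} {Lagos,Paris,Riga}
Paris–Sofia (10): add. Components now {Lima} {Hanoi,Lagos,Oslo,Paris,Riga,Sofia}
Lima–Paris (11): add. Components now {Hanoi,Lagos,Lima,Oslo,Paris,Riga,Sofia}
Every non-tree edge has weight strictly greater than the heaviest edge on the tree path between its endpoints, so the MST is unique.

Yes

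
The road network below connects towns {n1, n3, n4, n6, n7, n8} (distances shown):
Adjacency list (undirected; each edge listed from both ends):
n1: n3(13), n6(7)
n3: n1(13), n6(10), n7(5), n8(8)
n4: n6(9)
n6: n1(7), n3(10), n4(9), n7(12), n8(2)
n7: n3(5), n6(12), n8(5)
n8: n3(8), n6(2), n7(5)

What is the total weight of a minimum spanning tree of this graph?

28

Grow the tree from n7 using Prim:
Step 1: frontier [n3–n7 5, n7–n8 5, n6–n7 12] → take n3–n7 (5); add n3.
Step 2: frontier [n3–n8 8, n3–n6 10, n1–n3 13, n7–n8 5, n6–n7 12] → take n7–n8 (5); add n8.
Step 3: frontier [n3–n6 10, n1–n3 13, n6–n7 12, n6–n8 2] → take n6–n8 (2); add n6.
Step 4: frontier [n1–n3 13, n1–n6 7, n4–n6 9] → take n1–n6 (7); add n1.
Step 5: frontier [n4–n6 9] → take n4–n6 (9); add n4.
MST edges: n3–n7, n7–n8, n6–n8, n1–n6, n4–n6; total weight 5+5+2+7+9 = 28.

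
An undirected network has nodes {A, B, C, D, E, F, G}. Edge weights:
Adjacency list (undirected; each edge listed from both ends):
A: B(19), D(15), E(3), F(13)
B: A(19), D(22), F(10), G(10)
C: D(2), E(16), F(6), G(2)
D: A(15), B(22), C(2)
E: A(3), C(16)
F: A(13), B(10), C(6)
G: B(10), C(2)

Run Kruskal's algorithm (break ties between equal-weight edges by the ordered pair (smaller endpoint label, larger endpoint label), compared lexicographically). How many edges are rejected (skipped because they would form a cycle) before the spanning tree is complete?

1

Sort edges by weight, then run Kruskal:
C—D (2): add — endpoints in different components.
C—G (2): add — endpoints in different components.
A—E (3): add — endpoints in different components.
C—F (6): add — endpoints in different components.
B—F (10): add — endpoints in different components.
B—G (10): skip — B and G already connected.
A—F (13): add — endpoints in different components.
Edges rejected before the tree was complete: 1.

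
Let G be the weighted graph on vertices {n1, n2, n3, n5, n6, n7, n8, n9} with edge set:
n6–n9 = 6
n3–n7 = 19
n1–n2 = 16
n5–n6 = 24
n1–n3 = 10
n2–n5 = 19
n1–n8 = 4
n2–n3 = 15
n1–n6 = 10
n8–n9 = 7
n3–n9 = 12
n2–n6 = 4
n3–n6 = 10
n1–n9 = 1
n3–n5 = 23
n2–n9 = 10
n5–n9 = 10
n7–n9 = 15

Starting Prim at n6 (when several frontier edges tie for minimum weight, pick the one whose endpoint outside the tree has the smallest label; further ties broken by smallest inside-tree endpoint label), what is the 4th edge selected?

Grow the tree from n6 using Prim:
Step 1: cheapest edge leaving the tree is n2–n6 (4); add n2.
Step 2: cheapest edge leaving the tree is n6–n9 (6); add n9.
Step 3: cheapest edge leaving the tree is n1–n9 (1); add n1.
Step 4: cheapest edge leaving the tree is n1–n8 (4); add n8.
Step 5: cheapest edge leaving the tree is n1–n3 (10); add n3.
Step 6: cheapest edge leaving the tree is n5–n9 (10); add n5.
Step 7: cheapest edge leaving the tree is n7–n9 (15); add n7.
The 4th edge added is n1–n8.

n1-n8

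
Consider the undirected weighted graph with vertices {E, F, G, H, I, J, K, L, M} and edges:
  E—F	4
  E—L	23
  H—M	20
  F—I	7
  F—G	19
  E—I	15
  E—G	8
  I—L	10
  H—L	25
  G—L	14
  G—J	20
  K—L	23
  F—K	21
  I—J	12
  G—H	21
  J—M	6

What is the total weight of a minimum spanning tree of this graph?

88

Prim, starting at G.
Step 1: cheapest edge leaving the tree is E—G (8); add E.
Step 2: cheapest edge leaving the tree is E—F (4); add F.
Step 3: cheapest edge leaving the tree is F—I (7); add I.
Step 4: cheapest edge leaving the tree is I—L (10); add L.
Step 5: cheapest edge leaving the tree is I—J (12); add J.
Step 6: cheapest edge leaving the tree is J—M (6); add M.
Step 7: cheapest edge leaving the tree is H—M (20); add H.
Step 8: cheapest edge leaving the tree is F—K (21); add K.
MST edges: E—G, E—F, F—I, I—L, I—J, J—M, H—M, F—K; total weight 8+4+7+10+12+6+20+21 = 88.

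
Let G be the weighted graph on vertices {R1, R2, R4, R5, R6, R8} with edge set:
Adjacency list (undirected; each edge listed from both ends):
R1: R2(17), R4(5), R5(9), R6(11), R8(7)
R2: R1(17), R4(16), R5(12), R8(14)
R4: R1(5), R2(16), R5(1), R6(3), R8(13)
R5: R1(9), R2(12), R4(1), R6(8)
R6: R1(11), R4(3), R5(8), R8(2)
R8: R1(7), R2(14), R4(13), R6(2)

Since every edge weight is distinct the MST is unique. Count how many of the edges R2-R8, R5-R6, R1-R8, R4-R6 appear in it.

1

Kruskal's algorithm — process edges by increasing weight (ties by edge label):
R4-R5 (1): add. Components now {R4,R5} {R6} {R1} {R2} {R8}
R6-R8 (2): add. Components now {R4,R5} {R6,R8} {R1} {R2}
R4-R6 (3): add. Components now {R4,R5,R6,R8} {R1} {R2}
R1-R4 (5): add. Components now {R1,R4,R5,R6,R8} {R2}
R1-R8 (7): skip — R1 and R8 already connected.
R5-R6 (8): skip — R6 and R5 already connected.
R1-R5 (9): skip — R1 and R5 already connected.
R1-R6 (11): skip — R6 and R1 already connected.
R2-R5 (12): add. Components now {R1,R2,R4,R5,R6,R8}
MST edge set: {R4-R5, R6-R8, R4-R6, R1-R4, R2-R5}.
Of the listed edges, {R4-R6} are in the MST → 1.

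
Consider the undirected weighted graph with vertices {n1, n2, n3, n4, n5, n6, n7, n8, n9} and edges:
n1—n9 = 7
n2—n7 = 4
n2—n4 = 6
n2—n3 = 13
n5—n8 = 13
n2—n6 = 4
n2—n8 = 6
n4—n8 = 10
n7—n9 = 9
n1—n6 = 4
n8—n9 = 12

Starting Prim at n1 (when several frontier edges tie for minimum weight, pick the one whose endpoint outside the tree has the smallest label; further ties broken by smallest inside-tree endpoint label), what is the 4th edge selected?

Grow the tree from n1 using Prim:
Step 1: cheapest edge leaving the tree is n1—n6 (4); add n6.
Step 2: cheapest edge leaving the tree is n2—n6 (4); add n2.
Step 3: cheapest edge leaving the tree is n2—n7 (4); add n7.
Step 4: cheapest edge leaving the tree is n2—n4 (6); add n4.
Step 5: cheapest edge leaving the tree is n2—n8 (6); add n8.
Step 6: cheapest edge leaving the tree is n1—n9 (7); add n9.
Step 7: cheapest edge leaving the tree is n2—n3 (13); add n3.
Step 8: cheapest edge leaving the tree is n5—n8 (13); add n5.
The 4th edge added is n2—n4.

n2-n4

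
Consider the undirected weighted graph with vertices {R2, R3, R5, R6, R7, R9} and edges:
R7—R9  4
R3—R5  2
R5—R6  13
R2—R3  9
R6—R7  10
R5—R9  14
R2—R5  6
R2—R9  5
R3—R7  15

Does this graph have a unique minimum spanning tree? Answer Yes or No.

Kruskal's algorithm — process edges by increasing weight (ties by edge label):
R3—R5 (2): add — endpoints in different components.
R7—R9 (4): add — endpoints in different components.
R2—R9 (5): add — endpoints in different components.
R2—R5 (6): add — endpoints in different components.
R2—R3 (9): skip — R3 and R2 already connected.
R6—R7 (10): add — endpoints in different components.
Every non-tree edge has weight strictly greater than the heaviest edge on the tree path between its endpoints, so the MST is unique.

Yes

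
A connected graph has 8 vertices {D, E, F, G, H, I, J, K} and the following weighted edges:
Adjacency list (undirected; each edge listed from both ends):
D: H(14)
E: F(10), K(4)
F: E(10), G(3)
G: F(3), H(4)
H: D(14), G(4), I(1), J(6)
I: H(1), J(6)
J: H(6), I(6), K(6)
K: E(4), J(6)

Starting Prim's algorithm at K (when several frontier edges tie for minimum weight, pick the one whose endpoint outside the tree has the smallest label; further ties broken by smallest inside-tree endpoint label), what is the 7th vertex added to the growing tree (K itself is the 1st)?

F

Grow the tree from K using Prim:
Step 1: frontier [E-K 4, J-K 6] → take E-K (4); add E.
Step 2: frontier [E-F 10, J-K 6] → take J-K (6); add J.
Step 3: frontier [E-F 10, H-J 6, I-J 6] → take H-J (6); add H.
Step 4: frontier [E-F 10, H-I 1, G-H 4, D-H 14, I-J 6] → take H-I (1); add I.
Step 5: frontier [E-F 10, G-H 4, D-H 14] → take G-H (4); add G.
Step 6: frontier [E-F 10, F-G 3, D-H 14] → take F-G (3); add F.
Step 7: frontier [D-H 14] → take D-H (14); add D.
Vertex order: K, E, J, H, I, G, F, D. The 7th vertex is F.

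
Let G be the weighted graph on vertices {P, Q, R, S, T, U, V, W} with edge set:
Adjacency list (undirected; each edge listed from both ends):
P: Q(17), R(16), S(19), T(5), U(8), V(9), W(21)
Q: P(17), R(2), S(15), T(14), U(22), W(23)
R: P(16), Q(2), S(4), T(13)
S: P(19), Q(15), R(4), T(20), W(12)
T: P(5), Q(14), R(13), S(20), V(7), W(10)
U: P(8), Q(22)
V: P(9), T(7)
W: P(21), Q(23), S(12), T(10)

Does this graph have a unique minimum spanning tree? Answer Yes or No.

Yes

Sort edges by weight, then run Kruskal:
Q–R (2): add — endpoints in different components.
R–S (4): add — endpoints in different components.
P–T (5): add — endpoints in different components.
T–V (7): add — endpoints in different components.
P–U (8): add — endpoints in different components.
P–V (9): skip — P and V already connected.
T–W (10): add — endpoints in different components.
S–W (12): add — endpoints in different components.
Every non-tree edge has weight strictly greater than the heaviest edge on the tree path between its endpoints, so the MST is unique.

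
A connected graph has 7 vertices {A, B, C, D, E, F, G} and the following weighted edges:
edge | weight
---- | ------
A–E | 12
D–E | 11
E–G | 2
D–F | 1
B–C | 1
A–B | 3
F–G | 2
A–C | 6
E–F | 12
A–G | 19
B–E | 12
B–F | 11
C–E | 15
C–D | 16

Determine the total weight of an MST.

Grow the tree from D using Prim:
Step 1: cheapest edge leaving the tree is D–F (1); add F.
Step 2: cheapest edge leaving the tree is F–G (2); add G.
Step 3: cheapest edge leaving the tree is E–G (2); add E.
Step 4: cheapest edge leaving the tree is B–F (11); add B.
Step 5: cheapest edge leaving the tree is B–C (1); add C.
Step 6: cheapest edge leaving the tree is A–B (3); add A.
MST edges: D–F, F–G, E–G, B–F, B–C, A–B; total weight 1+2+2+11+1+3 = 20.

20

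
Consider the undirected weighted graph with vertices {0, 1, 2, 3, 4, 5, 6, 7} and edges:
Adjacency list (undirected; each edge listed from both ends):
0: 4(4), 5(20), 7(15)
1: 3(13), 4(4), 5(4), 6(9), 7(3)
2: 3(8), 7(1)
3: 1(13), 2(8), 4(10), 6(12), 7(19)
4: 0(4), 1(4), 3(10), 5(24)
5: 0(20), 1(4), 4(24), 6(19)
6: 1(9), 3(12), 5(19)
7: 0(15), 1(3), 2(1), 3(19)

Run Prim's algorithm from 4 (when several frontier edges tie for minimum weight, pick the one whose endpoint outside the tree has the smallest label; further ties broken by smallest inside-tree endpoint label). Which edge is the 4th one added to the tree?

2-7

Prim's algorithm from 4:
Step 1: cheapest edge leaving the tree is 0–4 (4); add 0.
Step 2: cheapest edge leaving the tree is 1–4 (4); add 1.
Step 3: cheapest edge leaving the tree is 1–7 (3); add 7.
Step 4: cheapest edge leaving the tree is 2–7 (1); add 2.
Step 5: cheapest edge leaving the tree is 1–5 (4); add 5.
Step 6: cheapest edge leaving the tree is 2–3 (8); add 3.
Step 7: cheapest edge leaving the tree is 1–6 (9); add 6.
The 4th edge added is 2–7.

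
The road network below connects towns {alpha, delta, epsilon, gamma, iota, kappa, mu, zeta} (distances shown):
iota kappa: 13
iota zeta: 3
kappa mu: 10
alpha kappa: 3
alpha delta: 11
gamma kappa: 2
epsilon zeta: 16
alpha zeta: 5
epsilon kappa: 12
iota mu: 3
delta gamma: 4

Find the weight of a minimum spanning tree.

Prim, starting at epsilon.
Step 1: frontier [epsilon kappa 12, epsilon zeta 16] → take epsilon kappa (12); add kappa.
Step 2: frontier [epsilon zeta 16, gamma kappa 2, alpha kappa 3, kappa mu 10, iota kappa 13] → take gamma kappa (2); add gamma.
Step 3: frontier [epsilon zeta 16, delta gamma 4, alpha kappa 3, kappa mu 10, iota kappa 13] → take alpha kappa (3); add alpha.
Step 4: frontier [alpha zeta 5, alpha delta 11, epsilon zeta 16, delta gamma 4, kappa mu 10, iota kappa 13] → take delta gamma (4); add delta.
Step 5: frontier [alpha zeta 5, epsilon zeta 16, kappa mu 10, iota kappa 13] → take alpha zeta (5); add zeta.
Step 6: frontier [kappa mu 10, iota kappa 13, iota zeta 3] → take iota zeta (3); add iota.
Step 7: frontier [iota mu 3, kappa mu 10] → take iota mu (3); add mu.
MST edges: epsilon kappa, gamma kappa, alpha kappa, delta gamma, alpha zeta, iota zeta, iota mu; total weight 12+2+3+4+5+3+3 = 32.

32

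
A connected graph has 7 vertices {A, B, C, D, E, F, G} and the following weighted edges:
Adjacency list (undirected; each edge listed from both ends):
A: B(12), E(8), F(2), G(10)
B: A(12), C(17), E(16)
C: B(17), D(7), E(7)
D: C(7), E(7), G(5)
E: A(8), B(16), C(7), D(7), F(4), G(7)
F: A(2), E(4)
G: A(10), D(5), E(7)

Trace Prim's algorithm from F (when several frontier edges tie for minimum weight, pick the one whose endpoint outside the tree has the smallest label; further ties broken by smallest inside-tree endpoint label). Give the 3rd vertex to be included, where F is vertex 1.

Prim, starting at F.
Step 1: frontier [A F 2, E F 4] → take A F (2); add A.
Step 2: frontier [A E 8, A G 10, A B 12, E F 4] → take E F (4); add E.
Step 3: frontier [A G 10, A B 12, C E 7, D E 7, E G 7, B E 16] → take C E (7); add C.
Step 4: frontier [A G 10, A B 12, C D 7, B C 17, D E 7, E G 7, B E 16] → take C D (7); add D.
Step 5: frontier [A G 10, A B 12, B C 17, D G 5, E G 7, B E 16] → take D G (5); add G.
Step 6: frontier [A B 12, B C 17, B E 16] → take A B (12); add B.
Vertex order: F, A, E, C, D, G, B. The 3rd vertex is E.

E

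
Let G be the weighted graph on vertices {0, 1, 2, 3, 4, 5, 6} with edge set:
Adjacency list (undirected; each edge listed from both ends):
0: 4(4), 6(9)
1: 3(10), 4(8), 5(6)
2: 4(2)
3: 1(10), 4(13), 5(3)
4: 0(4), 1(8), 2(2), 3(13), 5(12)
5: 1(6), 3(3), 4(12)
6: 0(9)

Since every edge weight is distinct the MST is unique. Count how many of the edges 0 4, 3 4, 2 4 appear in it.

2

Kruskal: consider edges lightest-first.
2 4 (2): add. Components now {0} {1} {2,4} {3} {5} {6}
3 5 (3): add. Components now {0} {1} {2,4} {3,5} {6}
0 4 (4): add. Components now {0,2,4} {1} {3,5} {6}
1 5 (6): add. Components now {0,2,4} {1,3,5} {6}
1 4 (8): add. Components now {0,1,2,3,4,5} {6}
0 6 (9): add. Components now {0,1,2,3,4,5,6}
MST edge set: {2 4, 3 5, 0 4, 1 5, 1 4, 0 6}.
Of the listed edges, {0 4, 2 4} are in the MST → 2.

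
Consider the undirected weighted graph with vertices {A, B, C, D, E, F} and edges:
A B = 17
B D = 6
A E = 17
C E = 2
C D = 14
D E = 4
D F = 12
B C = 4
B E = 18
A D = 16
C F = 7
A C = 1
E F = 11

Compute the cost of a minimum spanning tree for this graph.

Grow the tree from D using Prim:
Step 1: cheapest edge leaving the tree is D E (4); add E.
Step 2: cheapest edge leaving the tree is C E (2); add C.
Step 3: cheapest edge leaving the tree is A C (1); add A.
Step 4: cheapest edge leaving the tree is B C (4); add B.
Step 5: cheapest edge leaving the tree is C F (7); add F.
MST edges: D E, C E, A C, B C, C F; total weight 4+2+1+4+7 = 18.

18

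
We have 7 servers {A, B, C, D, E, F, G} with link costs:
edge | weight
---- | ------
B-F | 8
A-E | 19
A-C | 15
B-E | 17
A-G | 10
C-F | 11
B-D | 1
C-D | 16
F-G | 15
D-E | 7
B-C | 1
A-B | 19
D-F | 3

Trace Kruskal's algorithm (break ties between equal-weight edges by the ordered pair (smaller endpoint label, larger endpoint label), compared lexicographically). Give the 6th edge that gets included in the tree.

Kruskal: consider edges lightest-first.
B-C (1): add — endpoints in different components.
B-D (1): add — endpoints in different components.
D-F (3): add — endpoints in different components.
D-E (7): add — endpoints in different components.
B-F (8): skip — B and F already connected.
A-G (10): add — endpoints in different components.
C-F (11): skip — C and F already connected.
A-C (15): add — endpoints in different components.
The 6th edge added is A-C.

A-C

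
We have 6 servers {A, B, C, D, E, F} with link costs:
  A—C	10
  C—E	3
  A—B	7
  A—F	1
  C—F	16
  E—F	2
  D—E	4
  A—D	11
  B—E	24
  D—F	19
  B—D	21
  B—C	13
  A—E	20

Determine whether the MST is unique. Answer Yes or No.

Yes

Sort edges by weight, then run Kruskal:
A—F (1): add — endpoints in different components.
E—F (2): add — endpoints in different components.
C—E (3): add — endpoints in different components.
D—E (4): add — endpoints in different components.
A—B (7): add — endpoints in different components.
Every non-tree edge has weight strictly greater than the heaviest edge on the tree path between its endpoints, so the MST is unique.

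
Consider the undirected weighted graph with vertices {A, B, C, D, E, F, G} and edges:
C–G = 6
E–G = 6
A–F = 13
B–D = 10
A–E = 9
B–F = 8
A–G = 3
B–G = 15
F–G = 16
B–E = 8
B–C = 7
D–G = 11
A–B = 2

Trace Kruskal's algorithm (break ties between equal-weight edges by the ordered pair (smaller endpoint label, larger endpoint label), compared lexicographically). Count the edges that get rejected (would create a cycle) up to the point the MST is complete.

3

Kruskal: consider edges lightest-first.
A–B (2): add. Components now {A,B} {C} {D} {E} {F} {G}
A–G (3): add. Components now {A,B,G} {C} {D} {E} {F}
C–G (6): add. Components now {A,B,C,G} {D} {E} {F}
E–G (6): add. Components now {A,B,C,E,G} {D} {F}
B–C (7): skip — B and C already connected.
B–E (8): skip — B and E already connected.
B–F (8): add. Components now {A,B,C,E,F,G} {D}
A–E (9): skip — A and E already connected.
B–D (10): add. Components now {A,B,C,D,E,F,G}
Edges rejected before the tree was complete: 3.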